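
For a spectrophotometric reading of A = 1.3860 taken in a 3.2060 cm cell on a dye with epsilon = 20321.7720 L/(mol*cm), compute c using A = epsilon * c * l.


Formula: c = A / (epsilon * l)
Substituting: c = 1.3860 / (20321.7720 * 3.2060)
Result: 2.1273e-05 mol/L


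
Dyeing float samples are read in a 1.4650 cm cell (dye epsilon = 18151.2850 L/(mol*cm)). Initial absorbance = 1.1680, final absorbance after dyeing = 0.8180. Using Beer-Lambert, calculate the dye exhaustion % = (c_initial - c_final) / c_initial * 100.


c_initial = A_i / (epsilon * l) = 1.1680 / (18151.2850 * 1.4650) = 4.3924e-05 mol/L
c_final = A_f / (epsilon * l) = 0.8180 / (18151.2850 * 1.4650) = 3.0762e-05 mol/L
Exhaustion = (c_initial - c_final) / c_initial * 100 = (4.3924e-05 - 3.0762e-05) / 4.3924e-05 * 100 = 29.9658 %


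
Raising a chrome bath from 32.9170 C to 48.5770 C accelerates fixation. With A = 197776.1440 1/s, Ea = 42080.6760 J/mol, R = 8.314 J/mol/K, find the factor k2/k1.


T1 = 32.9170 + 273.15 = 306.0670 K; T2 = 48.5770 + 273.15 = 321.7270 K
k1 = A * exp(-Ea/(R*T1)) = 197776.1440 * exp(-42080.6760/(8.314*306.0670)) = 0.0130093 1/s
k2 = A * exp(-Ea/(R*T2)) = 197776.1440 * exp(-42080.6760/(8.314*321.7270)) = 0.029096 1/s
k2/k1 = 0.029096 / 0.0130093 = 2.2365


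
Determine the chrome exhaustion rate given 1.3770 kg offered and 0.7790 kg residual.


Formula: Uptake = (offered - residual) / offered * 100
Substituting: Uptake = (1.3770 - 0.7790) / 1.3770 * 100
Result: 43.4277 %


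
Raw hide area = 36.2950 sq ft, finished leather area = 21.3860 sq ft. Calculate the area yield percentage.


Formula: Yield = finished / raw * 100
Substituting: Yield = 21.3860 / 36.2950 * 100
Result: 58.9227 %


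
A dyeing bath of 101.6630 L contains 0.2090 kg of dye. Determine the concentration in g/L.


Formula: Conc = dye_mass(kg) / volume(L) * 1000
Substituting: Conc = 0.2090 / 101.6630 * 1000
Result: 2.0558 g/L


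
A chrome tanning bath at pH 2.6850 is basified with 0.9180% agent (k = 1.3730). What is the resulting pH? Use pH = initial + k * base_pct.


Formula: pH_final = pH_initial + k * base_pct
Substituting: pH_final = 2.6850 + 1.3730 * 0.9180
Result: 3.9454


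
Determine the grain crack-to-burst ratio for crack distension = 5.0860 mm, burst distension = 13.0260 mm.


Formula: Ratio = crack / burst
Substituting: Ratio = 5.0860 / 13.0260
Result: 0.3904


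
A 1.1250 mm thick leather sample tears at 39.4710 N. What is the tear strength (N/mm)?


Formula: Tear strength = force / thickness
Substituting: Tear strength = 39.4710 / 1.1250
Result: 35.0853 N/mm


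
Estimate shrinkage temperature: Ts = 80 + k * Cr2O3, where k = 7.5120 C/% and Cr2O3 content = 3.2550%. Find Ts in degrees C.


Formula: Ts = 80 + k * Cr2O3
Substituting: Ts = 80 + 7.5120 * 3.2550
Result: 104.4516 C


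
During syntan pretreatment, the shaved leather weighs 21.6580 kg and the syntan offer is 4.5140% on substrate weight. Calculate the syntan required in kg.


Formula: Syntan = substrate * pct / 100
Substituting: Syntan = 21.6580 * 4.5140 / 100
Result: 0.9776 kg


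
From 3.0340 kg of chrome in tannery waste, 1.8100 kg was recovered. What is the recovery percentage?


Formula: Recovery = recovered / input * 100
Substituting: Recovery = 1.8100 / 3.0340 * 100
Result: 59.6572 %


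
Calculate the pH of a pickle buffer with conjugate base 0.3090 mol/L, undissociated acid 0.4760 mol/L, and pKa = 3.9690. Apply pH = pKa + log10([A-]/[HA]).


ratio = [A-] / [HA] = 0.3090 / 0.4760 = 0.6492
log10(ratio) = -0.1876
pH = pKa + log10(ratio) = 3.9690 - 0.1876 = 3.7814


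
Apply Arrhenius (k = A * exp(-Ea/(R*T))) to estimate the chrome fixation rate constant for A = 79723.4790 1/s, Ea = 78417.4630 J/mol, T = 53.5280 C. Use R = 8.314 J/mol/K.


T_K = T_C + 273.15 = 53.5280 + 273.15 = 326.6780 K
exponent = -Ea / (R * T_K) = -78417.4630 / (8.314 * 326.6780) = -28.8724
k = A * exp(exponent) = 79723.4790 * exp(-28.8724) = 2.3039e-08 1/s


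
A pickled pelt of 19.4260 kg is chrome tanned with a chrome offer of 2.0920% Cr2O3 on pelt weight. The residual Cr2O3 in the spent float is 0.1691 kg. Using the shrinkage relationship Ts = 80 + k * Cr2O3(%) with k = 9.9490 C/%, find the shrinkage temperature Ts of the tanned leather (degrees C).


Offered = pelt * offer_pct / 100 = 19.4260 * 2.0920 / 100 = 0.4064 kg
Uptake = offered - residual = 0.4064 - 0.1691 = 0.2373 kg
Cr2O3% on pelt = uptake / pelt * 100 = 0.2373 / 19.4260 * 100 = 1.2215 %
Ts = 80 + k * Cr2O3% = 80 + 9.9490 * 1.2215 = 92.1529 C


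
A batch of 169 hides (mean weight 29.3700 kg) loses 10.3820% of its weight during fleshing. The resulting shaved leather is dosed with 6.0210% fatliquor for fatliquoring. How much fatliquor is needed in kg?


Total_raw = N * avg_wt = 169 * 29.3700 = 4963.5300 kg
Substrate = Total_raw * (1 - loss/100) = 4963.5300 * (1 - 10.3820/100) = 4448.2163 kg
Fat = Substrate * pct / 100 = 4448.2163 * 6.0210 / 100 = 267.8271 kg


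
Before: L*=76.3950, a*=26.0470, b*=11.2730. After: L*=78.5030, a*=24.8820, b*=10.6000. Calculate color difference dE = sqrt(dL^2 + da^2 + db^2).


dL = 2.1080, da = -1.1650, db = -0.6730
dE = sqrt(2.1080^2 + (-1.1650)^2 + (-0.6730)^2) = 2.5008


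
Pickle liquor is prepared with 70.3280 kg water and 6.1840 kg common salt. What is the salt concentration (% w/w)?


Formula: Conc = salt / (water + salt) * 100
Substituting: Conc = 6.1840 / (70.3280 + 6.1840) * 100
Result: 8.0824 %


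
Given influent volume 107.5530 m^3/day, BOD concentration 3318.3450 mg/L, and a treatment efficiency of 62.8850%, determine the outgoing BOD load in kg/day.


Load_in = volume * conc / 1000 = 107.5530 * 3318.3450 / 1000 = 356.8980 kg/day
Removed = Load_in * eff / 100 = 356.8980 * 62.8850 / 100 = 224.4353 kg/day
Load_out = Load_in - Removed = 356.8980 - 224.4353 = 132.4627 kg/day


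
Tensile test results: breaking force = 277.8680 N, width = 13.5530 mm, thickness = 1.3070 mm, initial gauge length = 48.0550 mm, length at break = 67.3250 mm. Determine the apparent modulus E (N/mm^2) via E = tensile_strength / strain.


TS = F / (w * t) = 277.8680 / (13.5530 * 1.3070) = 15.6866 N/mm^2
strain = (Lf - L0) / L0 = (67.3250 - 48.0550) / 48.0550 = 0.4010
E = TS / strain = 15.6866 / 0.4010 = 39.1187 N/mm^2


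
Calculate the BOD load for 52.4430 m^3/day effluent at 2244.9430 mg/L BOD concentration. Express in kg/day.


Formula: BOD_load = volume * conc / 1000
Substituting: BOD_load = 52.4430 * 2244.9430 / 1000
Result: 117.7315 kg/day


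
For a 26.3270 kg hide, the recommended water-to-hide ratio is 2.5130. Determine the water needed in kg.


Formula: Water = hide_weight * ratio
Substituting: Water = 26.3270 * 2.5130
Result: 66.1598 kg


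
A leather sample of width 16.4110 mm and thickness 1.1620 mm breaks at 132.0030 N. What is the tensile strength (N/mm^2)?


Formula: TS = force / (width * thickness)
Substituting: TS = 132.0030 / (16.4110 * 1.1620)
Result: 6.9222 N/mm^2


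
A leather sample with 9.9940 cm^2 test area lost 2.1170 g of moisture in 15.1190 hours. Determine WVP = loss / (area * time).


Formula: WVP = loss / (area * time)
Substituting: WVP = 2.1170 / (9.9940 * 15.1190)
Result: 0.0140107 g/(cm^2*hr)


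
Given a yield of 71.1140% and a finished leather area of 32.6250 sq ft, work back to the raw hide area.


Formula: raw = finished * 100 / yield
Substituting: raw = 32.6250 * 100 / 71.1140
Result: 45.8770 sq ft


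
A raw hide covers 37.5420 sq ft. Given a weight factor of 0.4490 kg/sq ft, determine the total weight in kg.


Formula: Weight = area * weight_per_sqft
Substituting: Weight = 37.5420 * 0.4490
Result: 16.8564 kg


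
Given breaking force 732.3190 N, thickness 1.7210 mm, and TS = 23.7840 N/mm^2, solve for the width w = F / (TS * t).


Formula: w = F / (TS * t)
Substituting: w = 732.3190 / (23.7840 * 1.7210)
Result: 17.8910 mm


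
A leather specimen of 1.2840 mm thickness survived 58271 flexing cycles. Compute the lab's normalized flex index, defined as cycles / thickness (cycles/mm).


Formula: Index = cycles / thickness
Substituting: Index = 58271 / 1.2840
Result: 45382.3988 cycles/mm


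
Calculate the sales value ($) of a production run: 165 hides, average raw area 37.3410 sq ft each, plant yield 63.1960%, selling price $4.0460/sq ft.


Raw_total = N * avg_area = 165 * 37.3410 = 6161.2650 sq ft
Finished = Raw_total * yield / 100 = 6161.2650 * 63.1960 / 100 = 3893.6730 sq ft
Value = Finished * price = 3893.6730 * 4.0460 = 15753.8011 $


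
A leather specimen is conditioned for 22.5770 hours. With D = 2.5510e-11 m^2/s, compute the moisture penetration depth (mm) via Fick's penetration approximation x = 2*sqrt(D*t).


t = 22.5770 hr * 3600 = 81277.2000 s
D * t = 2.5510e-11 * 81277.2000 = 2.0734e-06
x = 2 * sqrt(D*t) = 2 * sqrt(2.0734e-06) = 0.00287985 m = 2.8798 mm


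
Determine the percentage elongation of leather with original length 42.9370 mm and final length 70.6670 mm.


Formula: Elongation = (Lf - L0) / L0 * 100
Substituting: Elongation = (70.6670 - 42.9370) / 42.9370 * 100
Result: 64.5830 %


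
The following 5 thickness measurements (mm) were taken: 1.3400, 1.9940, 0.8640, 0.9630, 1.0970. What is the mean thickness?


Formula: Average = sum / n
Substituting: Average = 6.2580 / 5
Result: 1.2516 mm


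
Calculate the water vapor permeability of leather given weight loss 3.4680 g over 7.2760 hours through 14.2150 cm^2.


Formula: WVP = loss / (area * time)
Substituting: WVP = 3.4680 / (14.2150 * 7.2760)
Result: 0.0335305 g/(cm^2*hr)


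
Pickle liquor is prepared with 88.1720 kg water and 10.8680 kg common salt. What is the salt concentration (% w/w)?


Formula: Conc = salt / (water + salt) * 100
Substituting: Conc = 10.8680 / (88.1720 + 10.8680) * 100
Result: 10.9733 %


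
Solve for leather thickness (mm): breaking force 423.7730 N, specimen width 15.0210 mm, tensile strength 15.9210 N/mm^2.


Formula: t = F / (TS * w)
Substituting: t = 423.7730 / (15.9210 * 15.0210)
Result: 1.7720 mm


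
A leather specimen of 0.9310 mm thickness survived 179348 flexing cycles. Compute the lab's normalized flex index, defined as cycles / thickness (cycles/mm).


Formula: Index = cycles / thickness
Substituting: Index = 179348 / 0.9310
Result: 192640.1719 cycles/mm


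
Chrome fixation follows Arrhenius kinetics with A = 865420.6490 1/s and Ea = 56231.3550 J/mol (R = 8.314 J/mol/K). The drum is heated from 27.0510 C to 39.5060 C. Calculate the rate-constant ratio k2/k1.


T1 = 27.0510 + 273.15 = 300.2010 K; T2 = 39.5060 + 273.15 = 312.6560 K
k1 = A * exp(-Ea/(R*T1)) = 865420.6490 * exp(-56231.3550/(8.314*300.2010)) = 1.4213e-04 1/s
k2 = A * exp(-Ea/(R*T2)) = 865420.6490 * exp(-56231.3550/(8.314*312.6560)) = 3.4871e-04 1/s
k2/k1 = 3.4871e-04 / 1.4213e-04 = 2.4535


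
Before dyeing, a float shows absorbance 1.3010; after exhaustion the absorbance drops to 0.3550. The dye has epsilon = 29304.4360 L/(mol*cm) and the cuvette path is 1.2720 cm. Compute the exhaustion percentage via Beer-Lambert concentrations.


c_initial = A_i / (epsilon * l) = 1.3010 / (29304.4360 * 1.2720) = 3.4903e-05 mol/L
c_final = A_f / (epsilon * l) = 0.3550 / (29304.4360 * 1.2720) = 9.5237e-06 mol/L
Exhaustion = (c_initial - c_final) / c_initial * 100 = (3.4903e-05 - 9.5237e-06) / 3.4903e-05 * 100 = 72.7133 %


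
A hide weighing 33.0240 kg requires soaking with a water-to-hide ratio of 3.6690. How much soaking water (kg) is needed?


Formula: Water = hide_weight * ratio
Substituting: Water = 33.0240 * 3.6690
Result: 121.1651 kg


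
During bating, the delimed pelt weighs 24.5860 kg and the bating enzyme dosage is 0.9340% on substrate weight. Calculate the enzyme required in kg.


Formula: Enzyme = substrate * pct / 100
Substituting: Enzyme = 24.5860 * 0.9340 / 100
Result: 0.2296 kg


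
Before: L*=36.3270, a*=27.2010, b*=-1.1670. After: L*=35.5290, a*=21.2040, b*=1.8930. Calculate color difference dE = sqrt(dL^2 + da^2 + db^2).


dL = -0.7980, da = -5.9970, db = 3.0600
dE = sqrt((-0.7980)^2 + (-5.9970)^2 + 3.0600^2) = 6.7797


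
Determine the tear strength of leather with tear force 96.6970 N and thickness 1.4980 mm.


Formula: Tear strength = force / thickness
Substituting: Tear strength = 96.6970 / 1.4980
Result: 64.5507 N/mm


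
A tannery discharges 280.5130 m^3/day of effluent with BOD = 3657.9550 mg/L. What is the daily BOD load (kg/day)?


Formula: BOD_load = volume * conc / 1000
Substituting: BOD_load = 280.5130 * 3657.9550 / 1000
Result: 1026.1039 kg/day


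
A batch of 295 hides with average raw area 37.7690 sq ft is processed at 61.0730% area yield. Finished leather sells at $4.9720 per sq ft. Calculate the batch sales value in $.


Raw_total = N * avg_area = 295 * 37.7690 = 11141.8550 sq ft
Finished = Raw_total * yield / 100 = 11141.8550 * 61.0730 / 100 = 6804.6651 sq ft
Value = Finished * price = 6804.6651 * 4.9720 = 33832.7949 $


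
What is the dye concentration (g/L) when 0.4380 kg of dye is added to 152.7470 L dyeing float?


Formula: Conc = dye_mass(kg) / volume(L) * 1000
Substituting: Conc = 0.4380 / 152.7470 * 1000
Result: 2.8675 g/L


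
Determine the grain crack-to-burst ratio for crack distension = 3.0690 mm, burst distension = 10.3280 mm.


Formula: Ratio = crack / burst
Substituting: Ratio = 3.0690 / 10.3280
Result: 0.2972


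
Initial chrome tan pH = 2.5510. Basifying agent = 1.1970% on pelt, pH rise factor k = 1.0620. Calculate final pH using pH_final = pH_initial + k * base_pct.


Formula: pH_final = pH_initial + k * base_pct
Substituting: pH_final = 2.5510 + 1.0620 * 1.1970
Result: 3.8222


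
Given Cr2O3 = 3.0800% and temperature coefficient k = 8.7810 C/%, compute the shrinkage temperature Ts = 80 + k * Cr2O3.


Formula: Ts = 80 + k * Cr2O3
Substituting: Ts = 80 + 8.7810 * 3.0800
Result: 107.0455 C


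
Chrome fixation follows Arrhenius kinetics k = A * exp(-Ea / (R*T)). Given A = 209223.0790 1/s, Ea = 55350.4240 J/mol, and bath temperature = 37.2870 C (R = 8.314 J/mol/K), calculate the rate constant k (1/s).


T_K = T_C + 273.15 = 37.2870 + 273.15 = 310.4370 K
exponent = -Ea / (R * T_K) = -55350.4240 / (8.314 * 310.4370) = -21.4456
k = A * exp(exponent) = 209223.0790 * exp(-21.4456) = 1.0161e-04 1/s


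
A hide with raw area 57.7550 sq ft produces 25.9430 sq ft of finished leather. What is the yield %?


Formula: Yield = finished / raw * 100
Substituting: Yield = 25.9430 / 57.7550 * 100
Result: 44.9191 %


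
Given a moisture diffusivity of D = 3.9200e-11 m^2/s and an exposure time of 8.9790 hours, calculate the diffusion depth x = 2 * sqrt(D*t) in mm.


t = 8.9790 hr * 3600 = 32324.4000 s
D * t = 3.9200e-11 * 32324.4000 = 1.2671e-06
x = 2 * sqrt(D*t) = 2 * sqrt(1.2671e-06) = 0.00225133 m = 2.2513 mm


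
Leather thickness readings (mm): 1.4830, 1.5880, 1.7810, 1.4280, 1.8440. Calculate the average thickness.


Formula: Average = sum / n
Substituting: Average = 8.1240 / 5
Result: 1.6248 mm


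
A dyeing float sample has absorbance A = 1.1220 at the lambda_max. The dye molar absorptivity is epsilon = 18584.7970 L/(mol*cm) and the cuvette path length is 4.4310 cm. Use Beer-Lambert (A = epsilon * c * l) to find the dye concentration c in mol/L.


Formula: c = A / (epsilon * l)
Substituting: c = 1.1220 / (18584.7970 * 4.4310)
Result: 1.3625e-05 mol/L


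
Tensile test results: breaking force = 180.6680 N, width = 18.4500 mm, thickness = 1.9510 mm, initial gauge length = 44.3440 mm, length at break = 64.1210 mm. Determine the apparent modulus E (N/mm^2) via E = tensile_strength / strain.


TS = F / (w * t) = 180.6680 / (18.4500 * 1.9510) = 5.0191 N/mm^2
strain = (Lf - L0) / L0 = (64.1210 - 44.3440) / 44.3440 = 0.4460
E = TS / strain = 5.0191 / 0.4460 = 11.2539 N/mm^2


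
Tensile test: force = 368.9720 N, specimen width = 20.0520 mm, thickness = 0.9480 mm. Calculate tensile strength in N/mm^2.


Formula: TS = force / (width * thickness)
Substituting: TS = 368.9720 / (20.0520 * 0.9480)
Result: 19.4101 N/mm^2


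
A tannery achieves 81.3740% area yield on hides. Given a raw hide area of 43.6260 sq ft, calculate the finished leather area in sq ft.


Formula: finished = raw * yield / 100
Substituting: finished = 43.6260 * 81.3740 / 100
Result: 35.5002 sq ft


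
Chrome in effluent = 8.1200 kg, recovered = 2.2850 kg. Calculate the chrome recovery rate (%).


Formula: Recovery = recovered / input * 100
Substituting: Recovery = 2.2850 / 8.1200 * 100
Result: 28.1404 %


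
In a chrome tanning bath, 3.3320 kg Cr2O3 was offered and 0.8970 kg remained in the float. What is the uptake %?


Formula: Uptake = (offered - residual) / offered * 100
Substituting: Uptake = (3.3320 - 0.8970) / 3.3320 * 100
Result: 73.0792 %


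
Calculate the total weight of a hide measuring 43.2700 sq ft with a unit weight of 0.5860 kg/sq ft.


Formula: Weight = area * weight_per_sqft
Substituting: Weight = 43.2700 * 0.5860
Result: 25.3562 kg


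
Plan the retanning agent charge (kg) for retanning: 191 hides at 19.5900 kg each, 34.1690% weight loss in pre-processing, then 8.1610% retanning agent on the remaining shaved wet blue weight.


Total_raw = N * avg_wt = 191 * 19.5900 = 3741.6900 kg
Substrate = Total_raw * (1 - loss/100) = 3741.6900 * (1 - 34.1690/100) = 2463.1919 kg
Retan = Substrate * pct / 100 = 2463.1919 * 8.1610 / 100 = 201.0211 kg


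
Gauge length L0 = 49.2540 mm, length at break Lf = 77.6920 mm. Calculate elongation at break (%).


Formula: Elongation = (Lf - L0) / L0 * 100
Substituting: Elongation = (77.6920 - 49.2540) / 49.2540 * 100
Result: 57.7374 %


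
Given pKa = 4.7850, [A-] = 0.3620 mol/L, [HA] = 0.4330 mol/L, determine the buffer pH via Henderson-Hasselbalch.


ratio = [A-] / [HA] = 0.3620 / 0.4330 = 0.8360
log10(ratio) = -0.0777793
pH = pKa + log10(ratio) = 4.7850 - 0.0777793 = 4.7072


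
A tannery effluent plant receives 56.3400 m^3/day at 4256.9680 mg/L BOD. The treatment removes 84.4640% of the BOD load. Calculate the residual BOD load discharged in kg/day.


Load_in = volume * conc / 1000 = 56.3400 * 4256.9680 / 1000 = 239.8376 kg/day
Removed = Load_in * eff / 100 = 239.8376 * 84.4640 / 100 = 202.5764 kg/day
Load_out = Load_in - Removed = 239.8376 - 202.5764 = 37.2612 kg/day


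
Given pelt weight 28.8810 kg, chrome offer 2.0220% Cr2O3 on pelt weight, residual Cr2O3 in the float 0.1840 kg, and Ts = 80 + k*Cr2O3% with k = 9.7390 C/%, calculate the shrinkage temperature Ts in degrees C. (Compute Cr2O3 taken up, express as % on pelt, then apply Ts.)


Offered = pelt * offer_pct / 100 = 28.8810 * 2.0220 / 100 = 0.5840 kg
Uptake = offered - residual = 0.5840 - 0.1840 = 0.4000 kg
Cr2O3% on pelt = uptake / pelt * 100 = 0.4000 / 28.8810 * 100 = 1.3849 %
Ts = 80 + k * Cr2O3% = 80 + 9.7390 * 1.3849 = 93.4876 C


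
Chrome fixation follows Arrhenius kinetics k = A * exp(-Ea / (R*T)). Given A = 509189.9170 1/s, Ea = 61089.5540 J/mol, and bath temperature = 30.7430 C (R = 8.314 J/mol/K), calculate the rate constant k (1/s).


T_K = T_C + 273.15 = 30.7430 + 273.15 = 303.8930 K
exponent = -Ea / (R * T_K) = -61089.5540 / (8.314 * 303.8930) = -24.1789
k = A * exp(exponent) = 509189.9170 * exp(-24.1789) = 1.6074e-05 1/s


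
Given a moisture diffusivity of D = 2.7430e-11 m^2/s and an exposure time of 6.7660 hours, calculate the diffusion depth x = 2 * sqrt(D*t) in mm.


t = 6.7660 hr * 3600 = 24357.6000 s
D * t = 2.7430e-11 * 24357.6000 = 6.6813e-07
x = 2 * sqrt(D*t) = 2 * sqrt(6.6813e-07) = 0.00163478 m = 1.6348 mm


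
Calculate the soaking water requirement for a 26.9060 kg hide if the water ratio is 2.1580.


Formula: Water = hide_weight * ratio
Substituting: Water = 26.9060 * 2.1580
Result: 58.0631 kg


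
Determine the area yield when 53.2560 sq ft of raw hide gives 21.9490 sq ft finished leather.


Formula: Yield = finished / raw * 100
Substituting: Yield = 21.9490 / 53.2560 * 100
Result: 41.2141 %


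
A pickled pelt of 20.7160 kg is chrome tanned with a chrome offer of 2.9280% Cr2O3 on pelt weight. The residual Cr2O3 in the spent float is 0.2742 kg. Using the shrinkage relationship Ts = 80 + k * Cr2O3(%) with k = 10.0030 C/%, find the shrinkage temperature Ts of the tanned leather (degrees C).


Offered = pelt * offer_pct / 100 = 20.7160 * 2.9280 / 100 = 0.6066 kg
Uptake = offered - residual = 0.6066 - 0.2742 = 0.3324 kg
Cr2O3% on pelt = uptake / pelt * 100 = 0.3324 / 20.7160 * 100 = 1.6044 %
Ts = 80 + k * Cr2O3% = 80 + 10.0030 * 1.6044 = 96.0487 C


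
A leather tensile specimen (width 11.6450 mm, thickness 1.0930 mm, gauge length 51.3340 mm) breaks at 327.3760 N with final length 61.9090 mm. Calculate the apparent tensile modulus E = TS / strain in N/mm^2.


TS = F / (w * t) = 327.3760 / (11.6450 * 1.0930) = 25.7210 N/mm^2
strain = (Lf - L0) / L0 = (61.9090 - 51.3340) / 51.3340 = 0.2060
E = TS / strain = 25.7210 / 0.2060 = 124.8567 N/mm^2


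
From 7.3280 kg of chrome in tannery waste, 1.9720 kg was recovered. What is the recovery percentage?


Formula: Recovery = recovered / input * 100
Substituting: Recovery = 1.9720 / 7.3280 * 100
Result: 26.9105 %


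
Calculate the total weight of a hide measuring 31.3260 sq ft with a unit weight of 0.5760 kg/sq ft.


Formula: Weight = area * weight_per_sqft
Substituting: Weight = 31.3260 * 0.5760
Result: 18.0438 kg


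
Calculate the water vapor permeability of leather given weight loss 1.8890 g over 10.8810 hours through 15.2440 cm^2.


Formula: WVP = loss / (area * time)
Substituting: WVP = 1.8890 / (15.2440 * 10.8810)
Result: 0.0113884 g/(cm^2*hr)


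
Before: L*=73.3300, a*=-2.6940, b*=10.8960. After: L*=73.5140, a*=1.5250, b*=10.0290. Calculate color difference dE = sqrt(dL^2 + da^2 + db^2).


dL = 0.1840, da = 4.2190, db = -0.8670
dE = sqrt(0.1840^2 + 4.2190^2 + (-0.8670)^2) = 4.3111


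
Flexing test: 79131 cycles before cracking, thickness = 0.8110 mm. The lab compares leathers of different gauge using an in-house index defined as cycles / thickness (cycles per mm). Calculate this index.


Formula: Index = cycles / thickness
Substituting: Index = 79131 / 0.8110
Result: 97572.1332 cycles/mm


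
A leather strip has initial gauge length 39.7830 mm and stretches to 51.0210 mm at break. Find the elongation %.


Formula: Elongation = (Lf - L0) / L0 * 100
Substituting: Elongation = (51.0210 - 39.7830) / 39.7830 * 100
Result: 28.2482 %


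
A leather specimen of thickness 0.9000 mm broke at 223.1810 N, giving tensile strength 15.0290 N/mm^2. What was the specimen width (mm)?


Formula: w = F / (TS * t)
Substituting: w = 223.1810 / (15.0290 * 0.9000)
Result: 16.5000 mm


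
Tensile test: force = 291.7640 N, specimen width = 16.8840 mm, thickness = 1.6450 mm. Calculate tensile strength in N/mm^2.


Formula: TS = force / (width * thickness)
Substituting: TS = 291.7640 / (16.8840 * 1.6450)
Result: 10.5049 N/mm^2


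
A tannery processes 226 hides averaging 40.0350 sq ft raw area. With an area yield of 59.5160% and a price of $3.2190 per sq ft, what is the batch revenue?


Raw_total = N * avg_area = 226 * 40.0350 = 9047.9100 sq ft
Finished = Raw_total * yield / 100 = 9047.9100 * 59.5160 / 100 = 5384.9541 sq ft
Value = Finished * price = 5384.9541 * 3.2190 = 17334.1673 $


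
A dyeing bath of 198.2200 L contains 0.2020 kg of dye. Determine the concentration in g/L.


Formula: Conc = dye_mass(kg) / volume(L) * 1000
Substituting: Conc = 0.2020 / 198.2200 * 1000
Result: 1.0191 g/L


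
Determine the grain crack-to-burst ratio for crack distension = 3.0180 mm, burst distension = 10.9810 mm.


Formula: Ratio = crack / burst
Substituting: Ratio = 3.0180 / 10.9810
Result: 0.2748


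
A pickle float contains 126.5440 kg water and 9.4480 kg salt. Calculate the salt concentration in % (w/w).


Formula: Conc = salt / (water + salt) * 100
Substituting: Conc = 9.4480 / (126.5440 + 9.4480) * 100
Result: 6.9475 %


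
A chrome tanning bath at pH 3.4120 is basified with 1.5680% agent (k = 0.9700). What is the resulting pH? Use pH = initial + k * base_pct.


Formula: pH_final = pH_initial + k * base_pct
Substituting: pH_final = 3.4120 + 0.9700 * 1.5680
Result: 4.9330


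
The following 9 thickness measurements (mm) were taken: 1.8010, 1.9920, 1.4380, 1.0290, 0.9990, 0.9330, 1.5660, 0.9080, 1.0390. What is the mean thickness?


Formula: Average = sum / n
Substituting: Average = 11.7050 / 9
Result: 1.3006 mm


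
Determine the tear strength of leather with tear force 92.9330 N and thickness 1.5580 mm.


Formula: Tear strength = force / thickness
Substituting: Tear strength = 92.9330 / 1.5580
Result: 59.6489 N/mm


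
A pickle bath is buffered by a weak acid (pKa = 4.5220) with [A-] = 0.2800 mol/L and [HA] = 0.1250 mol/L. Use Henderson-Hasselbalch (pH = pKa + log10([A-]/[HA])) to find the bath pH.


ratio = [A-] / [HA] = 0.2800 / 0.1250 = 2.2400
log10(ratio) = 0.3502
pH = pKa + log10(ratio) = 4.5220 + 0.3502 = 4.8722


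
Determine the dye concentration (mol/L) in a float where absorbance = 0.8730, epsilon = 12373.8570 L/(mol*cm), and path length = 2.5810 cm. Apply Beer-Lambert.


Formula: c = A / (epsilon * l)
Substituting: c = 0.8730 / (12373.8570 * 2.5810)
Result: 2.7335e-05 mol/L


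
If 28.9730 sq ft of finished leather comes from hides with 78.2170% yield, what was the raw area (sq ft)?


Formula: raw = finished * 100 / yield
Substituting: raw = 28.9730 * 100 / 78.2170
Result: 37.0418 sq ft


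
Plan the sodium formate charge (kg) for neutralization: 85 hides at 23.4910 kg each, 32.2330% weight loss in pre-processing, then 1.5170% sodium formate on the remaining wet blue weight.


Total_raw = N * avg_wt = 85 * 23.4910 = 1996.7350 kg
Substrate = Total_raw * (1 - loss/100) = 1996.7350 * (1 - 32.2330/100) = 1353.1274 kg
Neutralizer = Substrate * pct / 100 = 1353.1274 * 1.5170 / 100 = 20.5269 kg


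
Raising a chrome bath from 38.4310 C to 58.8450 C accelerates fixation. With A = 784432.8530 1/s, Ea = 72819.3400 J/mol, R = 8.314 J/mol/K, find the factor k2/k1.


T1 = 38.4310 + 273.15 = 311.5810 K; T2 = 58.8450 + 273.15 = 331.9950 K
k1 = A * exp(-Ea/(R*T1)) = 784432.8530 * exp(-72819.3400/(8.314*311.5810)) = 4.8574e-07 1/s
k2 = A * exp(-Ea/(R*T2)) = 784432.8530 * exp(-72819.3400/(8.314*331.9950)) = 2.7357e-06 1/s
k2/k1 = 2.7357e-06 / 4.8574e-07 = 5.6320


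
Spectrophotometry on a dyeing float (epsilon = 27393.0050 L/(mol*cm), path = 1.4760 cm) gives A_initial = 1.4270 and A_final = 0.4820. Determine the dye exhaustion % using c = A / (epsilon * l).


c_initial = A_i / (epsilon * l) = 1.4270 / (27393.0050 * 1.4760) = 3.5294e-05 mol/L
c_final = A_f / (epsilon * l) = 0.4820 / (27393.0050 * 1.4760) = 1.1921e-05 mol/L
Exhaustion = (c_initial - c_final) / c_initial * 100 = (3.5294e-05 - 1.1921e-05) / 3.5294e-05 * 100 = 66.2228 %


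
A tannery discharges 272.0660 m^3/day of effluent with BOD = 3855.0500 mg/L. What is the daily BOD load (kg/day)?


Formula: BOD_load = volume * conc / 1000
Substituting: BOD_load = 272.0660 * 3855.0500 / 1000
Result: 1048.8280 kg/day


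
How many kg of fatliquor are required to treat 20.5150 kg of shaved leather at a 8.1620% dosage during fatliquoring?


Formula: Fat = substrate * pct / 100
Substituting: Fat = 20.5150 * 8.1620 / 100
Result: 1.6744 kg


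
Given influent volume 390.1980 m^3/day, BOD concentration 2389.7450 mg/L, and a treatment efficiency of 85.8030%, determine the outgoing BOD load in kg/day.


Load_in = volume * conc / 1000 = 390.1980 * 2389.7450 / 1000 = 932.4737 kg/day
Removed = Load_in * eff / 100 = 932.4737 * 85.8030 / 100 = 800.0904 kg/day
Load_out = Load_in - Removed = 932.4737 - 800.0904 = 132.3833 kg/day


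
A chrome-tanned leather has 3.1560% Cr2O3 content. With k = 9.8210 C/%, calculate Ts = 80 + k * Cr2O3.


Formula: Ts = 80 + k * Cr2O3
Substituting: Ts = 80 + 9.8210 * 3.1560
Result: 110.9951 C


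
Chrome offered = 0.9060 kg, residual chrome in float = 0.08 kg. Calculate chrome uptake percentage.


Formula: Uptake = (offered - residual) / offered * 100
Substituting: Uptake = (0.9060 - 0.08) / 0.9060 * 100
Result: 91.1700 %


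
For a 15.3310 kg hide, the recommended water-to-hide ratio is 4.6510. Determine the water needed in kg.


Formula: Water = hide_weight * ratio
Substituting: Water = 15.3310 * 4.6510
Result: 71.3045 kg


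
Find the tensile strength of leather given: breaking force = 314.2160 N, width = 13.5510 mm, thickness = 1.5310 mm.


Formula: TS = force / (width * thickness)
Substituting: TS = 314.2160 / (13.5510 * 1.5310)
Result: 15.1454 N/mm^2


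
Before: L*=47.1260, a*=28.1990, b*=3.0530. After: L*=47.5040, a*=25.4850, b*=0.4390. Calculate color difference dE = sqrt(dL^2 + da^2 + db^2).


dL = 0.3780, da = -2.7140, db = -2.6140
dE = sqrt(0.3780^2 + (-2.7140)^2 + (-2.6140)^2) = 3.7870


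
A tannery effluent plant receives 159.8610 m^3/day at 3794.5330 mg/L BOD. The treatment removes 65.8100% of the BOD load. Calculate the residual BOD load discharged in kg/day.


Load_in = volume * conc / 1000 = 159.8610 * 3794.5330 / 1000 = 606.5978 kg/day
Removed = Load_in * eff / 100 = 606.5978 * 65.8100 / 100 = 399.2020 kg/day
Load_out = Load_in - Removed = 606.5978 - 399.2020 = 207.3958 kg/day


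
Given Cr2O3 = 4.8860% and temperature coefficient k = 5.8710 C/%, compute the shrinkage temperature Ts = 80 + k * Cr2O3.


Formula: Ts = 80 + k * Cr2O3
Substituting: Ts = 80 + 5.8710 * 4.8860
Result: 108.6857 C


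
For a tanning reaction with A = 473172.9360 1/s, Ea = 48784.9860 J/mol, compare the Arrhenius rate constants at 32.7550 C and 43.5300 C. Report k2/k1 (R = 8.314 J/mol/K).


T1 = 32.7550 + 273.15 = 305.9050 K; T2 = 43.5300 + 273.15 = 316.6800 K
k1 = A * exp(-Ea/(R*T1)) = 473172.9360 * exp(-48784.9860/(8.314*305.9050)) = 0.00221037 1/s
k2 = A * exp(-Ea/(R*T2)) = 473172.9360 * exp(-48784.9860/(8.314*316.6800)) = 0.00424533 1/s
k2/k1 = 0.00424533 / 0.00221037 = 1.9206


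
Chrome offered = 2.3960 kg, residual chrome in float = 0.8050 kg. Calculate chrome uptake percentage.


Formula: Uptake = (offered - residual) / offered * 100
Substituting: Uptake = (2.3960 - 0.8050) / 2.3960 * 100
Result: 66.4023 %


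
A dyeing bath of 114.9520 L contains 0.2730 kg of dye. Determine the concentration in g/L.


Formula: Conc = dye_mass(kg) / volume(L) * 1000
Substituting: Conc = 0.2730 / 114.9520 * 1000
Result: 2.3749 g/L


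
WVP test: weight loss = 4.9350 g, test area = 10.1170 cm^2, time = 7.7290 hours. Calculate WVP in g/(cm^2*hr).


Formula: WVP = loss / (area * time)
Substituting: WVP = 4.9350 / (10.1170 * 7.7290)
Result: 0.063112 g/(cm^2*hr)


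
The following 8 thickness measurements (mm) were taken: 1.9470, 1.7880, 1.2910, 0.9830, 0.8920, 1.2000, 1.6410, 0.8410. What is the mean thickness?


Formula: Average = sum / n
Substituting: Average = 10.5830 / 8
Result: 1.3229 mm


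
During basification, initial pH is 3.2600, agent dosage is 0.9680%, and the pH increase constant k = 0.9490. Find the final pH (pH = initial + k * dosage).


Formula: pH_final = pH_initial + k * base_pct
Substituting: pH_final = 3.2600 + 0.9490 * 0.9680
Result: 4.1786


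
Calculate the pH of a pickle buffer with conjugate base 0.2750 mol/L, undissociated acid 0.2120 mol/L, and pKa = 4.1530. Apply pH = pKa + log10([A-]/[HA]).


ratio = [A-] / [HA] = 0.2750 / 0.2120 = 1.2972
log10(ratio) = 0.1130
pH = pKa + log10(ratio) = 4.1530 + 0.1130 = 4.2660


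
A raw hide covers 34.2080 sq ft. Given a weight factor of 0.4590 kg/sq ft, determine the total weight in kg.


Formula: Weight = area * weight_per_sqft
Substituting: Weight = 34.2080 * 0.4590
Result: 15.7015 kg


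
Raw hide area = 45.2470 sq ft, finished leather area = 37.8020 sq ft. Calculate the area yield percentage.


Formula: Yield = finished / raw * 100
Substituting: Yield = 37.8020 / 45.2470 * 100
Result: 83.5459 %


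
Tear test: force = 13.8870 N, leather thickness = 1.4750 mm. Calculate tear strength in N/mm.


Formula: Tear strength = force / thickness
Substituting: Tear strength = 13.8870 / 1.4750
Result: 9.4149 N/mm


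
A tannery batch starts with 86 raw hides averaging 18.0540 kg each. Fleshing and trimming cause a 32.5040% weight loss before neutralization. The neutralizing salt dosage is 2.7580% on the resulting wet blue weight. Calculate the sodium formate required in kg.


Total_raw = N * avg_wt = 86 * 18.0540 = 1552.6440 kg
Substrate = Total_raw * (1 - loss/100) = 1552.6440 * (1 - 32.5040/100) = 1047.9726 kg
Neutralizer = Substrate * pct / 100 = 1047.9726 * 2.7580 / 100 = 28.9031 kg


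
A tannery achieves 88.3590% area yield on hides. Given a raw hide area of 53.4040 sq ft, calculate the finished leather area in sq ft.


Formula: finished = raw * yield / 100
Substituting: finished = 53.4040 * 88.3590 / 100
Result: 47.1872 sq ft


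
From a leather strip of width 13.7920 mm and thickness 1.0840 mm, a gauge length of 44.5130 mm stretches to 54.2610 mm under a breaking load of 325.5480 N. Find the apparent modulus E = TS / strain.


TS = F / (w * t) = 325.5480 / (13.7920 * 1.0840) = 21.7750 N/mm^2
strain = (Lf - L0) / L0 = (54.2610 - 44.5130) / 44.5130 = 0.2190
E = TS / strain = 21.7750 / 0.2190 = 99.4328 N/mm^2


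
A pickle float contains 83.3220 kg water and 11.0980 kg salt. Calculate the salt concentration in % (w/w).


Formula: Conc = salt / (water + salt) * 100
Substituting: Conc = 11.0980 / (83.3220 + 11.0980) * 100
Result: 11.7539 %


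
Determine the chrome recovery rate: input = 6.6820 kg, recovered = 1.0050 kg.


Formula: Recovery = recovered / input * 100
Substituting: Recovery = 1.0050 / 6.6820 * 100
Result: 15.0404 %


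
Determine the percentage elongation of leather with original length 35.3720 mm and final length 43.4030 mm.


Formula: Elongation = (Lf - L0) / L0 * 100
Substituting: Elongation = (43.4030 - 35.3720) / 35.3720 * 100
Result: 22.7044 %


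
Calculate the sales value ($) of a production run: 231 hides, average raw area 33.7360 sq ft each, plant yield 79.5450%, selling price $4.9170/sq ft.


Raw_total = N * avg_area = 231 * 33.7360 = 7793.0160 sq ft
Finished = Raw_total * yield / 100 = 7793.0160 * 79.5450 / 100 = 6198.9546 sq ft
Value = Finished * price = 6198.9546 * 4.9170 = 30480.2597 $


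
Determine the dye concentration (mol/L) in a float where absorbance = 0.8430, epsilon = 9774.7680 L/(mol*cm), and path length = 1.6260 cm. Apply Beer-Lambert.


Formula: c = A / (epsilon * l)
Substituting: c = 0.8430 / (9774.7680 * 1.6260)
Result: 5.3040e-05 mol/L


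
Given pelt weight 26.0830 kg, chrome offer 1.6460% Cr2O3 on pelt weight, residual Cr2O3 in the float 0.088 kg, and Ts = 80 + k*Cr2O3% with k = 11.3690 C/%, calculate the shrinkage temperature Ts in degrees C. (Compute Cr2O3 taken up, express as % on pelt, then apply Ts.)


Offered = pelt * offer_pct / 100 = 26.0830 * 1.6460 / 100 = 0.4293 kg
Uptake = offered - residual = 0.4293 - 0.088 = 0.3413 kg
Cr2O3% on pelt = uptake / pelt * 100 = 0.3413 / 26.0830 * 100 = 1.3086 %
Ts = 80 + k * Cr2O3% = 80 + 11.3690 * 1.3086 = 94.8776 C


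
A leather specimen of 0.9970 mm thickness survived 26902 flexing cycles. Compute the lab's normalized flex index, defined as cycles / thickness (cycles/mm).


Formula: Index = cycles / thickness
Substituting: Index = 26902 / 0.9970
Result: 26982.9488 cycles/mm


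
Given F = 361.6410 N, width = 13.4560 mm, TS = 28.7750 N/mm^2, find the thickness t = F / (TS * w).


Formula: t = F / (TS * w)
Substituting: t = 361.6410 / (28.7750 * 13.4560)
Result: 0.9340 mm


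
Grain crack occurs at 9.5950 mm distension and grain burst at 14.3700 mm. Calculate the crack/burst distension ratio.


Formula: Ratio = crack / burst
Substituting: Ratio = 9.5950 / 14.3700
Result: 0.6677


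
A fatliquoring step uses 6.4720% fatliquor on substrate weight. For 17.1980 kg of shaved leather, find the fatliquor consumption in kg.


Formula: Fat = substrate * pct / 100
Substituting: Fat = 17.1980 * 6.4720 / 100
Result: 1.1131 kg


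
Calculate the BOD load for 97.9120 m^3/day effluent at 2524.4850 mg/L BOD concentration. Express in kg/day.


Formula: BOD_load = volume * conc / 1000
Substituting: BOD_load = 97.9120 * 2524.4850 / 1000
Result: 247.1774 kg/day


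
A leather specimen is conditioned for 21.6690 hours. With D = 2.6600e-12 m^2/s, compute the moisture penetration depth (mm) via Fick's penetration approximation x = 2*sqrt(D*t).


t = 21.6690 hr * 3600 = 78008.4000 s
D * t = 2.6600e-12 * 78008.4000 = 2.0750e-07
x = 2 * sqrt(D*t) = 2 * sqrt(2.0750e-07) = 9.1105e-04 m = 0.9110 mm


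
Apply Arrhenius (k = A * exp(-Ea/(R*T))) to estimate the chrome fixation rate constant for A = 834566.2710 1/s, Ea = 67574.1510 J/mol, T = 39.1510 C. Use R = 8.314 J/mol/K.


T_K = T_C + 273.15 = 39.1510 + 273.15 = 312.3010 K
exponent = -Ea / (R * T_K) = -67574.1510 / (8.314 * 312.3010) = -26.0254
k = A * exp(exponent) = 834566.2710 * exp(-26.0254) = 4.1570e-06 1/s


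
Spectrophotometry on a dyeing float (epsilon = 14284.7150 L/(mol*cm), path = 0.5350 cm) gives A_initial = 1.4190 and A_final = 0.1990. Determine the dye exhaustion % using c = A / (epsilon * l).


c_initial = A_i / (epsilon * l) = 1.4190 / (14284.7150 * 0.5350) = 1.8568e-04 mol/L
c_final = A_f / (epsilon * l) = 0.1990 / (14284.7150 * 0.5350) = 2.6039e-05 mol/L
Exhaustion = (c_initial - c_final) / c_initial * 100 = (1.8568e-04 - 2.6039e-05) / 1.8568e-04 * 100 = 85.9760 %


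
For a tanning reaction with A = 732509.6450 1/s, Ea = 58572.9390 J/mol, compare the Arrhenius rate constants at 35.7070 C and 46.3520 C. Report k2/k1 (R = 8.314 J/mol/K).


T1 = 35.7070 + 273.15 = 308.8570 K; T2 = 46.3520 + 273.15 = 319.5020 K
k1 = A * exp(-Ea/(R*T1)) = 732509.6450 * exp(-58572.9390/(8.314*308.8570)) = 9.0878e-05 1/s
k2 = A * exp(-Ea/(R*T2)) = 732509.6450 * exp(-58572.9390/(8.314*319.5020)) = 1.9432e-04 1/s
k2/k1 = 1.9432e-04 / 9.0878e-05 = 2.1382


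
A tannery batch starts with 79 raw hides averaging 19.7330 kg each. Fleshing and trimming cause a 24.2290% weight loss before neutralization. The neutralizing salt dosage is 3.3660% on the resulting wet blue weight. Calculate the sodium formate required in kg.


Total_raw = N * avg_wt = 79 * 19.7330 = 1558.9070 kg
Substrate = Total_raw * (1 - loss/100) = 1558.9070 * (1 - 24.2290/100) = 1181.1994 kg
Neutralizer = Substrate * pct / 100 = 1181.1994 * 3.3660 / 100 = 39.7592 kg


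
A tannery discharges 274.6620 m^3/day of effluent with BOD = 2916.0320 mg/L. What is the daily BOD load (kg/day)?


Formula: BOD_load = volume * conc / 1000
Substituting: BOD_load = 274.6620 * 2916.0320 / 1000
Result: 800.9232 kg/day


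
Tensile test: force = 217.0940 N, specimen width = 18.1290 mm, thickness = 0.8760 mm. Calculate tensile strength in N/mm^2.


Formula: TS = force / (width * thickness)
Substituting: TS = 217.0940 / (18.1290 * 0.8760)
Result: 13.6700 N/mm^2


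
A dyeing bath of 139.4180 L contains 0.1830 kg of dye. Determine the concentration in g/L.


Formula: Conc = dye_mass(kg) / volume(L) * 1000
Substituting: Conc = 0.1830 / 139.4180 * 1000
Result: 1.3126 g/L


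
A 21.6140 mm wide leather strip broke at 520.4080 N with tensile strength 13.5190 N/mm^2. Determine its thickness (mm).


Formula: t = F / (TS * w)
Substituting: t = 520.4080 / (13.5190 * 21.6140)
Result: 1.7810 mm


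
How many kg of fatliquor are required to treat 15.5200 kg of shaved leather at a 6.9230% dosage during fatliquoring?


Formula: Fat = substrate * pct / 100
Substituting: Fat = 15.5200 * 6.9230 / 100
Result: 1.0744 kg


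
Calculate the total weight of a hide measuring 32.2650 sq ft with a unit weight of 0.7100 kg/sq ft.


Formula: Weight = area * weight_per_sqft
Substituting: Weight = 32.2650 * 0.7100
Result: 22.9081 kg
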